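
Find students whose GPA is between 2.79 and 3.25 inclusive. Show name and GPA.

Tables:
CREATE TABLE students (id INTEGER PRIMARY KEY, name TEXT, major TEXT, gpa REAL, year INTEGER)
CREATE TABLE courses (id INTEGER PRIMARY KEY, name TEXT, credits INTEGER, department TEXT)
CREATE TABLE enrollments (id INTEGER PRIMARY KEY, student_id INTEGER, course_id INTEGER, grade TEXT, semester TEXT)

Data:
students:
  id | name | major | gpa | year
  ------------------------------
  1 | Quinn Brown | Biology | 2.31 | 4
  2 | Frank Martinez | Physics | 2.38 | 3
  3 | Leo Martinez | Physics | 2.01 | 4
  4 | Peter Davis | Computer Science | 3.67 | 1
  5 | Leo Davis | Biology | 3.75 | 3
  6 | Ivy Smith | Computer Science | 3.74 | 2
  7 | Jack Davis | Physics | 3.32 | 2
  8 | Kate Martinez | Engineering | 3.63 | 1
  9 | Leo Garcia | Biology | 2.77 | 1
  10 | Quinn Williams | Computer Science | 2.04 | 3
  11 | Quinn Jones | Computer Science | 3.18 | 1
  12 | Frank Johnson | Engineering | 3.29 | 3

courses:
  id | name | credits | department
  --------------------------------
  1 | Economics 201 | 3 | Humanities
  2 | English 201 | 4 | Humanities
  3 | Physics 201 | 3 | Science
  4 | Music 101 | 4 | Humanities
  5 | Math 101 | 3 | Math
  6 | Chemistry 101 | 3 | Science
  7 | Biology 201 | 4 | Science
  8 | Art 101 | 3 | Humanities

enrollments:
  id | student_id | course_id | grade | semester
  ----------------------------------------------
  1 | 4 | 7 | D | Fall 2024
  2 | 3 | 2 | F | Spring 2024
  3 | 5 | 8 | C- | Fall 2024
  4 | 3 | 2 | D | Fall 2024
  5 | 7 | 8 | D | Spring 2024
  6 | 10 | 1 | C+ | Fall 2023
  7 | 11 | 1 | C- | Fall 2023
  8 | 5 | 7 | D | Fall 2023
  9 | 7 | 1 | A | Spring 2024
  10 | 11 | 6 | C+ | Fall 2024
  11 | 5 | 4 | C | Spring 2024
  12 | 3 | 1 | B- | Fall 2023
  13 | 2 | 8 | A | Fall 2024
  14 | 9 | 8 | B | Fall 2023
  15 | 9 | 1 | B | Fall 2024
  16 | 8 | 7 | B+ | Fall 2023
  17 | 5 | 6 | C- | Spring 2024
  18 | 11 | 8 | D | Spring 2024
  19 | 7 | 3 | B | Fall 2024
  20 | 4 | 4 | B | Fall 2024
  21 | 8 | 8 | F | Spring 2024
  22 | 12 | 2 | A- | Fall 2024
SELECT name, gpa FROM students WHERE gpa BETWEEN 2.79 AND 3.25

Execution result:
name | gpa
Quinn Jones | 3.18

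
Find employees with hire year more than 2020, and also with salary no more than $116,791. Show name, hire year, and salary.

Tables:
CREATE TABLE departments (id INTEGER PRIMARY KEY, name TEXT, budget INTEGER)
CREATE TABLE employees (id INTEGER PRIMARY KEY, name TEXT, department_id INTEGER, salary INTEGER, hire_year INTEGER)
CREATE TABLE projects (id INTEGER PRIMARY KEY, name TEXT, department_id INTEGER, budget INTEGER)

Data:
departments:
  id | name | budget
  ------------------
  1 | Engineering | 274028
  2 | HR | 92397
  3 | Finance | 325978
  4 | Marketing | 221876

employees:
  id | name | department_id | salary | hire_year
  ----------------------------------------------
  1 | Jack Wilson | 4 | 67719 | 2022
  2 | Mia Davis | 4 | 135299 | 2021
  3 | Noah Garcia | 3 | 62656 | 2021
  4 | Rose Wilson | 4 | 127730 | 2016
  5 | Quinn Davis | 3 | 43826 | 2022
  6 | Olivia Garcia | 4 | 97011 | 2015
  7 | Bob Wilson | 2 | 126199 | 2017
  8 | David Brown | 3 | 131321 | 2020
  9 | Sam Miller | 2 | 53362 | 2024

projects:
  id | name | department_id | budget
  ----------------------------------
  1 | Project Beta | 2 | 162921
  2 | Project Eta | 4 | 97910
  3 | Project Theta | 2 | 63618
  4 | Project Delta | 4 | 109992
SELECT name, hire_year, salary FROM employees WHERE hire_year > 2020 AND salary <= 116791

Execution result:
name | hire_year | salary
Jack Wilson | 2022 | 67719
Noah Garcia | 2021 | 62656
Quinn Davis | 2022 | 43826
Sam Miller | 2024 | 53362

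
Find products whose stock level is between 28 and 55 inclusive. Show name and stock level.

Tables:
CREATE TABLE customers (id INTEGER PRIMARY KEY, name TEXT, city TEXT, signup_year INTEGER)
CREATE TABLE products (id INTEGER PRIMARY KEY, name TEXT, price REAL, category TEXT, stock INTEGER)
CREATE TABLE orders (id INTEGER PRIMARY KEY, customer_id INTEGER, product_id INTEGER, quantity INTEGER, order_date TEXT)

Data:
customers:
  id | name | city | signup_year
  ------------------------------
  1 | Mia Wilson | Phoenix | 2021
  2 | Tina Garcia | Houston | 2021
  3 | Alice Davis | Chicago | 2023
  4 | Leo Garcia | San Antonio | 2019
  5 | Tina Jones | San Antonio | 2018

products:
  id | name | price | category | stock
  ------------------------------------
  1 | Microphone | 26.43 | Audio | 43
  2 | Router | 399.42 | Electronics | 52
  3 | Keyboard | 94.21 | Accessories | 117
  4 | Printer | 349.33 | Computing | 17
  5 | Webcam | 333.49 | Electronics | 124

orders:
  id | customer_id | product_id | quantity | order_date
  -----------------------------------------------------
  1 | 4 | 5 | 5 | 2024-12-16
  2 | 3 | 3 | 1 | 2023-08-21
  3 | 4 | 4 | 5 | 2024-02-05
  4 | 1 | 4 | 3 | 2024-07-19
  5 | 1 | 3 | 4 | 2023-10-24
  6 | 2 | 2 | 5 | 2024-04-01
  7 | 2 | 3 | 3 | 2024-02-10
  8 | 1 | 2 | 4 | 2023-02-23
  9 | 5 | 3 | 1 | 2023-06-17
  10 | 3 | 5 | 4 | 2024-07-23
SELECT name, stock FROM products WHERE stock BETWEEN 28 AND 55

Execution result:
name | stock
Microphone | 43
Router | 52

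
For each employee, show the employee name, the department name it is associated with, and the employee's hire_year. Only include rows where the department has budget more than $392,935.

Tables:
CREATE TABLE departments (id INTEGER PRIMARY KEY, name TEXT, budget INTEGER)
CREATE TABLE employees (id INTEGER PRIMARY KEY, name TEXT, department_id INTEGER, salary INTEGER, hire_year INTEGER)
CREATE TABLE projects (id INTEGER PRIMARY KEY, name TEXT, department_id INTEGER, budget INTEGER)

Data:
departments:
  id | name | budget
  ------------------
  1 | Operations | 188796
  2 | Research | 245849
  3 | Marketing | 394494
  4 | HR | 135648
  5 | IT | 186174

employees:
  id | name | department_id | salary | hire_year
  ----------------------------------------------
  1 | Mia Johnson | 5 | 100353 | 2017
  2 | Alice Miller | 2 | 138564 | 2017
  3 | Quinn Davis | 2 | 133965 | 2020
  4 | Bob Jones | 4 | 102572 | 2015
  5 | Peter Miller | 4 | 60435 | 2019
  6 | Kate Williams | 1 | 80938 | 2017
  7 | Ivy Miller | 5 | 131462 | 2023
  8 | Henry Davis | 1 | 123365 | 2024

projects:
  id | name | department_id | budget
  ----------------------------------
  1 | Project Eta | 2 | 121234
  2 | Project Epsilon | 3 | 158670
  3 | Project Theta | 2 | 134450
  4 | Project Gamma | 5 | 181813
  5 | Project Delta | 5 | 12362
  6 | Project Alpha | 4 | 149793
SELECT c.name, p.name AS department, c.hire_year FROM employees c JOIN departments p ON c.department_id = p.id WHERE p.budget > 392935

Execution result:
(no rows)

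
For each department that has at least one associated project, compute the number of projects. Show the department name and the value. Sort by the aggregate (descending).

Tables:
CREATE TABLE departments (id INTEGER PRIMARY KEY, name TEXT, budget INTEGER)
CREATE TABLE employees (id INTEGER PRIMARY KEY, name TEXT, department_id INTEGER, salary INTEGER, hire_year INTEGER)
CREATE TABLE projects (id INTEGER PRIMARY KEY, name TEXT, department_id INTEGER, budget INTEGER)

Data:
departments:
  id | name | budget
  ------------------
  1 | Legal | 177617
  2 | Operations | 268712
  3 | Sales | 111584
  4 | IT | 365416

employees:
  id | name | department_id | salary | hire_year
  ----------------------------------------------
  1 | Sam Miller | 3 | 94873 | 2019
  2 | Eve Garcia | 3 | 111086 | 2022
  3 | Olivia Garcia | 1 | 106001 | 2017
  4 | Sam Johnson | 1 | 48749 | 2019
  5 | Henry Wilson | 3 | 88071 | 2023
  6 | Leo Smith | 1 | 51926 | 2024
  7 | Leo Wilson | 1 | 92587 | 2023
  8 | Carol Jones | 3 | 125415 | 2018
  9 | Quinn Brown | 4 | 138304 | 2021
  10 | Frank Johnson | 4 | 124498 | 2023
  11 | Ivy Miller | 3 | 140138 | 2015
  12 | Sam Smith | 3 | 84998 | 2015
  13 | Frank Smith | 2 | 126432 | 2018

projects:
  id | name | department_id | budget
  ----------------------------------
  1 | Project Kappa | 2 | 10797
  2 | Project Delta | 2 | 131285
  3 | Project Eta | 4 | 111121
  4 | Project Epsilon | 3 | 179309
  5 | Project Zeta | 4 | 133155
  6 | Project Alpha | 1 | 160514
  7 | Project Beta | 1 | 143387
SELECT p.name, COUNT(*) AS n FROM projects c JOIN departments p ON c.department_id = p.id GROUP BY p.id, p.name ORDER BY n DESC

Execution result:
name | n
Legal | 2
Operations | 2
IT | 2
Sales | 1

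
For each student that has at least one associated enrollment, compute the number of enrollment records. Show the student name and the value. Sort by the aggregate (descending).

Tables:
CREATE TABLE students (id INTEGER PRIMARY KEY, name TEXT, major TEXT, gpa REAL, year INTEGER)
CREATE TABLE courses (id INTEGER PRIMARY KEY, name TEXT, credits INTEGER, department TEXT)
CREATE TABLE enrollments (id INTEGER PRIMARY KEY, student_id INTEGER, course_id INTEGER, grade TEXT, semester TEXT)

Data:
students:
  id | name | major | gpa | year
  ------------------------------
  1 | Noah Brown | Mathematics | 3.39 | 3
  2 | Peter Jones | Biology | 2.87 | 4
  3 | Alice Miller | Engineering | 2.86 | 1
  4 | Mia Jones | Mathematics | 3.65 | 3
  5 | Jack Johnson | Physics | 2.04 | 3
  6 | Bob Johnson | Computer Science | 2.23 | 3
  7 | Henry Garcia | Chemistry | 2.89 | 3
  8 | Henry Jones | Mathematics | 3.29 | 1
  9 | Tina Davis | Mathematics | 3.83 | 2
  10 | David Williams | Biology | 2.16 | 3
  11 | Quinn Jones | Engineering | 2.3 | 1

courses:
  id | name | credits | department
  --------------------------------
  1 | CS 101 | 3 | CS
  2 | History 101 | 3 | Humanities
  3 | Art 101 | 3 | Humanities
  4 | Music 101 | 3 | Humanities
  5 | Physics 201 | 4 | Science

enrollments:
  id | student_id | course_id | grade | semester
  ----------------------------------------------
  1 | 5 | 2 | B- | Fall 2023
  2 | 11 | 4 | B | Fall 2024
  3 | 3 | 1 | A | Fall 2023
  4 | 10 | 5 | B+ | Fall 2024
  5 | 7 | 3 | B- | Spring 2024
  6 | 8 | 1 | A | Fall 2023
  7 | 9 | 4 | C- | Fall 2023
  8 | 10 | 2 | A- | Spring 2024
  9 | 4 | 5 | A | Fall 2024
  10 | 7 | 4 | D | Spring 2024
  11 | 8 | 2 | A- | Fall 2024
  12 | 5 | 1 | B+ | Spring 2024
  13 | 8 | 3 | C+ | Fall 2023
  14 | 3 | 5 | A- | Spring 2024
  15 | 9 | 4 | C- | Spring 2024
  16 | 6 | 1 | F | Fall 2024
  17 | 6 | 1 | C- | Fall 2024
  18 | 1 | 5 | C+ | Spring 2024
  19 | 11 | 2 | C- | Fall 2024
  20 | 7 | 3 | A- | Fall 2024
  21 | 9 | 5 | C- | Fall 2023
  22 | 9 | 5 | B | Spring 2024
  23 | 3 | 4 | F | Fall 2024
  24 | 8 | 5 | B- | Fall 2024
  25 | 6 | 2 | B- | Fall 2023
SELECT p.name, COUNT(*) AS n FROM enrollments c JOIN students p ON c.student_id = p.id GROUP BY p.id, p.name ORDER BY n DESC

Execution result:
name | n
Henry Jones | 4
Tina Davis | 4
Alice Miller | 3
Bob Johnson | 3
Henry Garcia | 3
Jack Johnson | 2
David Williams | 2
Quinn Jones | 2
Noah Brown | 1
Mia Jones | 1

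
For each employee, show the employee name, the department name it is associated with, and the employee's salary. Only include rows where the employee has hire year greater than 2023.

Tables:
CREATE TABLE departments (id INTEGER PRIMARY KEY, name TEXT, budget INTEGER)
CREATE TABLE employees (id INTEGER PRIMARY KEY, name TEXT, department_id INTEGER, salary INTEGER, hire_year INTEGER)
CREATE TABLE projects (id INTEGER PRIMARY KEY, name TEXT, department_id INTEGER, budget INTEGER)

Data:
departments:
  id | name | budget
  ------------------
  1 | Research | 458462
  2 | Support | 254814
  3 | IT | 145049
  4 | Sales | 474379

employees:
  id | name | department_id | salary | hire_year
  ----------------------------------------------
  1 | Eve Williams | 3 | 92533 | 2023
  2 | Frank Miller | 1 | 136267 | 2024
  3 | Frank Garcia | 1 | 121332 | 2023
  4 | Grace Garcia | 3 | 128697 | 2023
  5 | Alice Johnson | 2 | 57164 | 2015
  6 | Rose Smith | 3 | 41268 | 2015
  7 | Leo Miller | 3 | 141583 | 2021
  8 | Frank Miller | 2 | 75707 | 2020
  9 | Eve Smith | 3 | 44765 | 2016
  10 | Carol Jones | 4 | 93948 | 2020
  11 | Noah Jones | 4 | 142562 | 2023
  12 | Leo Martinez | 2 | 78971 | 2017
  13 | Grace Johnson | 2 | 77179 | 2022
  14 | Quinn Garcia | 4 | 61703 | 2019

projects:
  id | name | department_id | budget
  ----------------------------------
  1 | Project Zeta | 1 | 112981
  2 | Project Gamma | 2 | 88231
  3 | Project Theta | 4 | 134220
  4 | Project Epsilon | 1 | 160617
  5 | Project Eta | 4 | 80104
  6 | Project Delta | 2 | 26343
SELECT c.name, p.name AS department, c.salary FROM employees c JOIN departments p ON c.department_id = p.id WHERE c.hire_year > 2023

Execution result:
name | department | salary
Frank Miller | Research | 136267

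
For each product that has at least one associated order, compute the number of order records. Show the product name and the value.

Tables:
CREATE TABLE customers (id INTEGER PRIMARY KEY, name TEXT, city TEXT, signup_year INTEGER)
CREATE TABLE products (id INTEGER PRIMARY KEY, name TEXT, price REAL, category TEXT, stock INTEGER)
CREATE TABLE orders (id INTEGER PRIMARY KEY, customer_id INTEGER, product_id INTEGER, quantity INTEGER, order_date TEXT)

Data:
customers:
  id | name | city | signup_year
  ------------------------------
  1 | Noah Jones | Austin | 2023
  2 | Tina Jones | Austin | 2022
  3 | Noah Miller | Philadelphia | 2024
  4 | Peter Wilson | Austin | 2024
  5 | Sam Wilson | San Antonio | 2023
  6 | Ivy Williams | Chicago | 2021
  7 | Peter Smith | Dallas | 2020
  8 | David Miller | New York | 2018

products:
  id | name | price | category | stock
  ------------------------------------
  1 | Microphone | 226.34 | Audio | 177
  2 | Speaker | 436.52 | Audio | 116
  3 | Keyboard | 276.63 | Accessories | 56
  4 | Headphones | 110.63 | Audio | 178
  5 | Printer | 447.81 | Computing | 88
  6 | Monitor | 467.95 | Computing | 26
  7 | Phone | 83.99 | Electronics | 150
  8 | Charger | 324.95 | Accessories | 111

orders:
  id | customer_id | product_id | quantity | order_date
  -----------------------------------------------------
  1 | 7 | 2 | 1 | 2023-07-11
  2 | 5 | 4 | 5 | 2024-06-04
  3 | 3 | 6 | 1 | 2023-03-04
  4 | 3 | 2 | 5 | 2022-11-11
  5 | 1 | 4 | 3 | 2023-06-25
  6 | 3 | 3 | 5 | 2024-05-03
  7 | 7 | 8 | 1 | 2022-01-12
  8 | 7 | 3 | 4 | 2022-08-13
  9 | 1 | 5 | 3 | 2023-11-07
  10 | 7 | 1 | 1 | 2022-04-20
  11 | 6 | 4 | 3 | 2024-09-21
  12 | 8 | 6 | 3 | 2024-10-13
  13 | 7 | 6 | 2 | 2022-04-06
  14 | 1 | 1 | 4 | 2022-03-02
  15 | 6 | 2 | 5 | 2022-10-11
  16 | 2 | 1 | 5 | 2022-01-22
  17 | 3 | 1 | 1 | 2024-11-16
SELECT p.name, COUNT(*) AS n FROM orders c JOIN products p ON c.product_id = p.id GROUP BY p.id, p.name

Execution result:
name | n
Microphone | 4
Speaker | 3
Keyboard | 2
Headphones | 3
Printer | 1
Monitor | 3
Charger | 1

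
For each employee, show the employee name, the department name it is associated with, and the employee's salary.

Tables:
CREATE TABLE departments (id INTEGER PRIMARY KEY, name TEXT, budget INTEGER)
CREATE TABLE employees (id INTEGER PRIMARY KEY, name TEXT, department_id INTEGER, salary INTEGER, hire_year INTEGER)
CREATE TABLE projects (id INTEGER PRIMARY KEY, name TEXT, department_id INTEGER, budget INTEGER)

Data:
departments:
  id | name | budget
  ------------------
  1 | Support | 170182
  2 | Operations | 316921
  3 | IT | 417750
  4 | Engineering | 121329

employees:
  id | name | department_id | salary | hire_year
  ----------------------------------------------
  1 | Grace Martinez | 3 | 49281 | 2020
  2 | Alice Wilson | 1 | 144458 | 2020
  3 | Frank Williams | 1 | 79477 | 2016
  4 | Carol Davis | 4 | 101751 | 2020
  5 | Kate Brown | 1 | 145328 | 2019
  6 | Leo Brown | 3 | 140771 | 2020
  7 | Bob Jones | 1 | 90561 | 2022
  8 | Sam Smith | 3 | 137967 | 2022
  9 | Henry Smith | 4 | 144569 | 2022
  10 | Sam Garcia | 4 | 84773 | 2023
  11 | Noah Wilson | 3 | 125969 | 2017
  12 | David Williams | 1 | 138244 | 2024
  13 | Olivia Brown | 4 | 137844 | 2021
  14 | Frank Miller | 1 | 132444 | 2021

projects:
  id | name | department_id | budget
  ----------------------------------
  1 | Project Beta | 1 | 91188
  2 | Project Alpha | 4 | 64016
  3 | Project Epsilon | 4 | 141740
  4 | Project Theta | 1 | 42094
SELECT c.name, p.name AS department, c.salary FROM employees c JOIN departments p ON c.department_id = p.id

Execution result:
name | department | salary
Grace Martinez | IT | 49281
Alice Wilson | Support | 144458
Frank Williams | Support | 79477
Carol Davis | Engineering | 101751
Kate Brown | Support | 145328
Leo Brown | IT | 140771
Bob Jones | Support | 90561
Sam Smith | IT | 137967
Henry Smith | Engineering | 144569
Sam Garcia | Engineering | 84773
Noah Wilson | IT | 125969
David Williams | Support | 138244
Olivia Brown | Engineering | 137844
Frank Miller | Support | 132444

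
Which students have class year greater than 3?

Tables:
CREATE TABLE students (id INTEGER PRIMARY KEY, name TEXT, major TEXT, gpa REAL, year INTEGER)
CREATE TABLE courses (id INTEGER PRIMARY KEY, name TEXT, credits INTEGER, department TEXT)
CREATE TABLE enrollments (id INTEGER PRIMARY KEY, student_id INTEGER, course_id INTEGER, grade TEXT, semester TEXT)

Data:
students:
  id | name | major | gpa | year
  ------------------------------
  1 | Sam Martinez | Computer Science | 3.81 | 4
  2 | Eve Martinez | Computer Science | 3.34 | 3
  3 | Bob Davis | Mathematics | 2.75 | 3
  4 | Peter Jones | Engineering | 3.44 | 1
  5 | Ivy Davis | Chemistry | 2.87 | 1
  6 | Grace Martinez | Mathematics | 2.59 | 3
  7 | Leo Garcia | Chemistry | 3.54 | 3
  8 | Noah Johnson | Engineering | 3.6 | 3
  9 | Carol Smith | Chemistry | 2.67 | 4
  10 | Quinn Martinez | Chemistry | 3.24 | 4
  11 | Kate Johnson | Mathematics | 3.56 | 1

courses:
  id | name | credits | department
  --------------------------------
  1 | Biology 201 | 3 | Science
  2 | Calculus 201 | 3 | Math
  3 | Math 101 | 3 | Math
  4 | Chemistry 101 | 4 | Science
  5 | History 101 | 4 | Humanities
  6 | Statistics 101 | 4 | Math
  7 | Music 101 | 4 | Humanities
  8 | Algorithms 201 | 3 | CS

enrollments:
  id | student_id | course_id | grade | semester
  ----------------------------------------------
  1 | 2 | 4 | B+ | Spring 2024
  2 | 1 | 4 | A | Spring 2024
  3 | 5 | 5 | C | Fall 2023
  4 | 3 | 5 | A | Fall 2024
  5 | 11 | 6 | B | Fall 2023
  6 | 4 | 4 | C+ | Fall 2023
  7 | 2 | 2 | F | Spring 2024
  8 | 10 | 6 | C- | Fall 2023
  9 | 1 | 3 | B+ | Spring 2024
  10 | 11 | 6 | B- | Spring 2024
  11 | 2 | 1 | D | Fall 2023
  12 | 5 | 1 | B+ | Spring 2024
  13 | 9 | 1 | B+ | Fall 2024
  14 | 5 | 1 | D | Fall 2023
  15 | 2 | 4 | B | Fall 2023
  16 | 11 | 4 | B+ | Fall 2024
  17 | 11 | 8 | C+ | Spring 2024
SELECT name, year FROM students WHERE year > 3

Execution result:
name | year
Sam Martinez | 4
Carol Smith | 4
Quinn Martinez | 4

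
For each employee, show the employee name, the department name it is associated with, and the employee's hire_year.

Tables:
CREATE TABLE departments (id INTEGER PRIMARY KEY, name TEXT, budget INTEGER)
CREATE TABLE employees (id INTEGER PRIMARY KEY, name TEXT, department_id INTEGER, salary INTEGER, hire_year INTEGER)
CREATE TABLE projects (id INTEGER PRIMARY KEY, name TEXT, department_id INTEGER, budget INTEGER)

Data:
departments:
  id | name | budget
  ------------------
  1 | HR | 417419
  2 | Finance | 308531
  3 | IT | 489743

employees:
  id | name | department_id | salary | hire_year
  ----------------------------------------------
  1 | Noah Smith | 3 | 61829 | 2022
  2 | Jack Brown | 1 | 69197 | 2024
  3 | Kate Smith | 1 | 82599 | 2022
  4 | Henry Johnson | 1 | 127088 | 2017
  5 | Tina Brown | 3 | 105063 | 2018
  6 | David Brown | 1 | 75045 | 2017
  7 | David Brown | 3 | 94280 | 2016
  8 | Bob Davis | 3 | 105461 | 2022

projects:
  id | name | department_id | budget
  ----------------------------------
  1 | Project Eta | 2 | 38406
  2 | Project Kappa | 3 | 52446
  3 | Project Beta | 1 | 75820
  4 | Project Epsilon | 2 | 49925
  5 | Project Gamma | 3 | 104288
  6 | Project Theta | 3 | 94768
SELECT c.name, p.name AS department, c.hire_year FROM employees c JOIN departments p ON c.department_id = p.id

Execution result:
name | department | hire_year
Noah Smith | IT | 2022
Jack Brown | HR | 2024
Kate Smith | HR | 2022
Henry Johnson | HR | 2017
Tina Brown | IT | 2018
David Brown | HR | 2017
David Brown | IT | 2016
Bob Davis | IT | 2022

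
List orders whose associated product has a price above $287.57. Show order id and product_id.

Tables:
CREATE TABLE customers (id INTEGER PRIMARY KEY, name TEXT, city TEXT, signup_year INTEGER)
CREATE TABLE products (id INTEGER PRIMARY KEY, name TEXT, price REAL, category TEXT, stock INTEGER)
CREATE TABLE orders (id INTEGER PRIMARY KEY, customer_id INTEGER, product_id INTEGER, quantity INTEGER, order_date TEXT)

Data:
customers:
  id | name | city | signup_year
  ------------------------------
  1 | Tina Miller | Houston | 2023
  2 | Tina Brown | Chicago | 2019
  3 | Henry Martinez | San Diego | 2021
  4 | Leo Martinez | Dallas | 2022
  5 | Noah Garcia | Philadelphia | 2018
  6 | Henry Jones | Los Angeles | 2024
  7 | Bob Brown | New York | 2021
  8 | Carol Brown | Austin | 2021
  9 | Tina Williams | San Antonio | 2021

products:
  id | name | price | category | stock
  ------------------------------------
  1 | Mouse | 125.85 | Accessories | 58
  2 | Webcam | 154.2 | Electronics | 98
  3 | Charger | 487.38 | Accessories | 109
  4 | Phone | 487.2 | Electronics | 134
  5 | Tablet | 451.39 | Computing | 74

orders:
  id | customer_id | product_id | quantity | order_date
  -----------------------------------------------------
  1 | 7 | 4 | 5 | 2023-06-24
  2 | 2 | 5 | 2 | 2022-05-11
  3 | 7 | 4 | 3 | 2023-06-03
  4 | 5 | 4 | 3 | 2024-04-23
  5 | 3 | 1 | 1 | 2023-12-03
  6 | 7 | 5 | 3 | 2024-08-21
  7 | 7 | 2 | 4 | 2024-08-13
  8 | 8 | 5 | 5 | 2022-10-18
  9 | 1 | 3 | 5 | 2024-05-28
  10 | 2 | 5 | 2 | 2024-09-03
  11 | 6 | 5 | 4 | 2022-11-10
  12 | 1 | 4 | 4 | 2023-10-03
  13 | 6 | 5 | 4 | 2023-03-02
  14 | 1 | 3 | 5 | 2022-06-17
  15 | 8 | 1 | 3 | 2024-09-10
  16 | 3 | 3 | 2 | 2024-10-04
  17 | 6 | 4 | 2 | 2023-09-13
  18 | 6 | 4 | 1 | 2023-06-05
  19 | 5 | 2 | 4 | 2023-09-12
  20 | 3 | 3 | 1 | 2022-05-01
SELECT id, product_id FROM orders WHERE product_id IN (SELECT id FROM products WHERE price > 287.57)

Execution result:
id | product_id
1 | 4
2 | 5
3 | 4
4 | 4
6 | 5
8 | 5
9 | 3
10 | 5
11 | 5
12 | 4
13 | 5
14 | 3
16 | 3
17 | 4
18 | 4
20 | 3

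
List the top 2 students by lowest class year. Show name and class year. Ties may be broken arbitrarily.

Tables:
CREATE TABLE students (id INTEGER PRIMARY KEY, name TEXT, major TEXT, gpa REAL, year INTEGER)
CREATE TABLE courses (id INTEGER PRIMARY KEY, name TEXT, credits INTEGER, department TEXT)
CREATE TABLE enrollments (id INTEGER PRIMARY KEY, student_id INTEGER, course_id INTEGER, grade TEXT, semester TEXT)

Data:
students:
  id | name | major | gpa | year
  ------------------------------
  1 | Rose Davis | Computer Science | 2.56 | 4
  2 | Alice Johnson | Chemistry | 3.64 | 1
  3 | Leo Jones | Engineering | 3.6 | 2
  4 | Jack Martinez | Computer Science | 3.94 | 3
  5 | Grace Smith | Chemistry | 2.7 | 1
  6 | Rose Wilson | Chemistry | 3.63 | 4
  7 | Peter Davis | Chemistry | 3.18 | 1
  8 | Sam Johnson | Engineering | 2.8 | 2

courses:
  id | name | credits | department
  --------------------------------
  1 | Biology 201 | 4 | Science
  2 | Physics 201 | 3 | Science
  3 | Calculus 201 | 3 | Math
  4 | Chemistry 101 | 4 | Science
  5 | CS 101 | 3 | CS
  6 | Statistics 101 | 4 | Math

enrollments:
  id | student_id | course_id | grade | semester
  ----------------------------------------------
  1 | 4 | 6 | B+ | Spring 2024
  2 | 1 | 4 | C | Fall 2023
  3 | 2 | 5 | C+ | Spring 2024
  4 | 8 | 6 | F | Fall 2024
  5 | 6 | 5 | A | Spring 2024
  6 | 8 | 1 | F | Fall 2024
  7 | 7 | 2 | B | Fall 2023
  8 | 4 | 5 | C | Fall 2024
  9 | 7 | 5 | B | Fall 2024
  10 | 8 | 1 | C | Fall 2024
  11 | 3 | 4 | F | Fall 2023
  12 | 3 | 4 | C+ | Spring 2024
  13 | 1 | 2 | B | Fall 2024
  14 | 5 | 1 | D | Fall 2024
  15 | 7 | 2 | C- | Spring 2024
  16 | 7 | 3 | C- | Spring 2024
SELECT name, year FROM students ORDER BY year ASC LIMIT 2

Execution result:
name | year
Alice Johnson | 1
Grace Smith | 1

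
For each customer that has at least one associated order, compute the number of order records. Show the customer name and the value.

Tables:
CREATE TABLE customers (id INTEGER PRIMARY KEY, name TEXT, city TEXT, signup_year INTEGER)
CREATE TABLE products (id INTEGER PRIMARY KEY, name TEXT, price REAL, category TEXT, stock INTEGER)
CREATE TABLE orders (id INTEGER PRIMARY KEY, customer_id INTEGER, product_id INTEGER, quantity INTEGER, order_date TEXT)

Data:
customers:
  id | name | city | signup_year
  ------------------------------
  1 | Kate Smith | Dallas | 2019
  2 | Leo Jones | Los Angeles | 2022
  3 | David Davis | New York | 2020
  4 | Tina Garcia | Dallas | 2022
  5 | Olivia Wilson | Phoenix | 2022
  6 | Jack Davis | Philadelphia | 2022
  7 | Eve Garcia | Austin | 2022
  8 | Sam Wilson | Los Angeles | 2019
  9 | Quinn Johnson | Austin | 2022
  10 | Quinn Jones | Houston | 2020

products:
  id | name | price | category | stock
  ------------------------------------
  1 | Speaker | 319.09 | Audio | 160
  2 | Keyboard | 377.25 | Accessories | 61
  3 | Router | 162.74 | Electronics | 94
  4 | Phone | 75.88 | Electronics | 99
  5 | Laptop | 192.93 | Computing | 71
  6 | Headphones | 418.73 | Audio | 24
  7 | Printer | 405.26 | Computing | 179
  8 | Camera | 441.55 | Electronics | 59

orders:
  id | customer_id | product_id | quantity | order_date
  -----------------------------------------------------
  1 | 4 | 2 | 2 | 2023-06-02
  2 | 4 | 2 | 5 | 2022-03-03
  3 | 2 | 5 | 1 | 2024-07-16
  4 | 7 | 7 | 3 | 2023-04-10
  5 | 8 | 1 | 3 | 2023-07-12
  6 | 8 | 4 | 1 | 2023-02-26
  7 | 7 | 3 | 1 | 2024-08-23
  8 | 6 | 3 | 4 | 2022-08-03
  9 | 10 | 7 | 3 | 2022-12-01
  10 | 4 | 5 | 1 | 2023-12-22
SELECT p.name, COUNT(*) AS n FROM orders c JOIN customers p ON c.customer_id = p.id GROUP BY p.id, p.name

Execution result:
name | n
Leo Jones | 1
Tina Garcia | 3
Jack Davis | 1
Eve Garcia | 2
Sam Wilson | 2
Quinn Jones | 1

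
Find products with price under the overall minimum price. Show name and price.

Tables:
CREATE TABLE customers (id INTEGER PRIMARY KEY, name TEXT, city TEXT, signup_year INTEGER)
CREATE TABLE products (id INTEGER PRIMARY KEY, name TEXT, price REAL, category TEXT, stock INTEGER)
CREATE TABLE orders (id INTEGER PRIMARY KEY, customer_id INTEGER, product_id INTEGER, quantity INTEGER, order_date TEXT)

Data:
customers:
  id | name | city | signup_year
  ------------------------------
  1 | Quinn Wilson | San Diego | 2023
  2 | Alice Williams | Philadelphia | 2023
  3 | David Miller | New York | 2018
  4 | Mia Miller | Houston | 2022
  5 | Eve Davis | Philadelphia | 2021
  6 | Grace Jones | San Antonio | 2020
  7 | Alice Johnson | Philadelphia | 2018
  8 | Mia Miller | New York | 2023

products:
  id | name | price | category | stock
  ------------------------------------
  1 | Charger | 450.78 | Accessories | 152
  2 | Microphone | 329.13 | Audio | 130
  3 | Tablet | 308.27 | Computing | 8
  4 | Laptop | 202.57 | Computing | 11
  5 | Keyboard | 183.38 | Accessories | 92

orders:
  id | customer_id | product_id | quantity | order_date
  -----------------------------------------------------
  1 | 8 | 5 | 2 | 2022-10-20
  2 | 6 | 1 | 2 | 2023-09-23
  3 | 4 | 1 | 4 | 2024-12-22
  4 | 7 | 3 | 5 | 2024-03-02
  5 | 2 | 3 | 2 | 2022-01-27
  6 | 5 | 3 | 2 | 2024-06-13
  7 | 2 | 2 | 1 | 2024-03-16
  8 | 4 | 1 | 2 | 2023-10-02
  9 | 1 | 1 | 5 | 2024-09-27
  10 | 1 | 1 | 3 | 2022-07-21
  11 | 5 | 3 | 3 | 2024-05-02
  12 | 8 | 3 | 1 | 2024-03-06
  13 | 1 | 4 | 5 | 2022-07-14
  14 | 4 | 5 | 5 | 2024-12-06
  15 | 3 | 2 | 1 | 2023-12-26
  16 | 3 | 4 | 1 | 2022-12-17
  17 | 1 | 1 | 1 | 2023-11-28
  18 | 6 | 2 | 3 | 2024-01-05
SELECT name, price FROM products WHERE price < (SELECT MIN(price) FROM products)

Execution result:
(no rows)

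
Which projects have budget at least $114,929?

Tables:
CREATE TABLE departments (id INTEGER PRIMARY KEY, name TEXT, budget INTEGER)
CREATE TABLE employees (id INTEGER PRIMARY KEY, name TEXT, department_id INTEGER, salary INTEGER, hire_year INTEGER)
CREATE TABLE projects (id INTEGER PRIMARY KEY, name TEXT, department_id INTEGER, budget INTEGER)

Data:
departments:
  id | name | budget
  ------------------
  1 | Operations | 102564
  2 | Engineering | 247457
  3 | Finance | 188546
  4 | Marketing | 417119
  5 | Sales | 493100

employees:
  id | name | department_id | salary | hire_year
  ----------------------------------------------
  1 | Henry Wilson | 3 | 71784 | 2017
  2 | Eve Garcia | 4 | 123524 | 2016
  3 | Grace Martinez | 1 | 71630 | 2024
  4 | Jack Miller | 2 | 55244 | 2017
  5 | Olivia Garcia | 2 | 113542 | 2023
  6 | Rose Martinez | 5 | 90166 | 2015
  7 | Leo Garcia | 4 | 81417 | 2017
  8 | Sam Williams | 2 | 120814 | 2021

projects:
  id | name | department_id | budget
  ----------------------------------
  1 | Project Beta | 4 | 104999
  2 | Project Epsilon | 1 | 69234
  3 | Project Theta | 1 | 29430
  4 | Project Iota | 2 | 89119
SELECT name, budget FROM projects WHERE budget >= 114929

Execution result:
(no rows)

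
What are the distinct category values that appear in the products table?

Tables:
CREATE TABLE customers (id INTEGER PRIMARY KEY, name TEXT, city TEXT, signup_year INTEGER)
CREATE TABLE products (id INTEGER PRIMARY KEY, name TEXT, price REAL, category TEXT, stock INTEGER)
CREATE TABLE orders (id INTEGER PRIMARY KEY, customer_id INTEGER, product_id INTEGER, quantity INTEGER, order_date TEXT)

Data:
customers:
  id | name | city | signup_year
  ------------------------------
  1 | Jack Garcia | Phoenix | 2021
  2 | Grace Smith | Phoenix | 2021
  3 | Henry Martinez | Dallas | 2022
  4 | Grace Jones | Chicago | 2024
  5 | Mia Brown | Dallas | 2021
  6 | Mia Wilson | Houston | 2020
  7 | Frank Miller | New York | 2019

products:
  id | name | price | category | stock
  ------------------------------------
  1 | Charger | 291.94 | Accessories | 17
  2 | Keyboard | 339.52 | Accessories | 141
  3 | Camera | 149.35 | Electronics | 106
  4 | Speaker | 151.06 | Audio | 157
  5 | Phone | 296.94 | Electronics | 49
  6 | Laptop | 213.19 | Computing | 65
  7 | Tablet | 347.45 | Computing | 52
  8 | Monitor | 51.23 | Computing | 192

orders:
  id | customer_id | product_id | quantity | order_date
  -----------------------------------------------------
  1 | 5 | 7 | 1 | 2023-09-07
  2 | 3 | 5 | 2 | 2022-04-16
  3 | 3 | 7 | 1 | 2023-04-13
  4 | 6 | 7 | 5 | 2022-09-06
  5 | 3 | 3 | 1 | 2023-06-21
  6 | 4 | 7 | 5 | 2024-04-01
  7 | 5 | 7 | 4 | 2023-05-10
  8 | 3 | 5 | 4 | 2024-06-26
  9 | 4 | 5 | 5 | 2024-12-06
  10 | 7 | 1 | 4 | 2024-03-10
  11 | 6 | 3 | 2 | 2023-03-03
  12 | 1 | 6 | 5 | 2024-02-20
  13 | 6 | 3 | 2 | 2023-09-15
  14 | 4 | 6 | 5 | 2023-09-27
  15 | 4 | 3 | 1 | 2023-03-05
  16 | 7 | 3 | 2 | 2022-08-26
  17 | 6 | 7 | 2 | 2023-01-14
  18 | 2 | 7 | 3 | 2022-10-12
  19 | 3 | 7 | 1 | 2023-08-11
SELECT DISTINCT category FROM products

Execution result:
category
Accessories
Electronics
Audio
Computing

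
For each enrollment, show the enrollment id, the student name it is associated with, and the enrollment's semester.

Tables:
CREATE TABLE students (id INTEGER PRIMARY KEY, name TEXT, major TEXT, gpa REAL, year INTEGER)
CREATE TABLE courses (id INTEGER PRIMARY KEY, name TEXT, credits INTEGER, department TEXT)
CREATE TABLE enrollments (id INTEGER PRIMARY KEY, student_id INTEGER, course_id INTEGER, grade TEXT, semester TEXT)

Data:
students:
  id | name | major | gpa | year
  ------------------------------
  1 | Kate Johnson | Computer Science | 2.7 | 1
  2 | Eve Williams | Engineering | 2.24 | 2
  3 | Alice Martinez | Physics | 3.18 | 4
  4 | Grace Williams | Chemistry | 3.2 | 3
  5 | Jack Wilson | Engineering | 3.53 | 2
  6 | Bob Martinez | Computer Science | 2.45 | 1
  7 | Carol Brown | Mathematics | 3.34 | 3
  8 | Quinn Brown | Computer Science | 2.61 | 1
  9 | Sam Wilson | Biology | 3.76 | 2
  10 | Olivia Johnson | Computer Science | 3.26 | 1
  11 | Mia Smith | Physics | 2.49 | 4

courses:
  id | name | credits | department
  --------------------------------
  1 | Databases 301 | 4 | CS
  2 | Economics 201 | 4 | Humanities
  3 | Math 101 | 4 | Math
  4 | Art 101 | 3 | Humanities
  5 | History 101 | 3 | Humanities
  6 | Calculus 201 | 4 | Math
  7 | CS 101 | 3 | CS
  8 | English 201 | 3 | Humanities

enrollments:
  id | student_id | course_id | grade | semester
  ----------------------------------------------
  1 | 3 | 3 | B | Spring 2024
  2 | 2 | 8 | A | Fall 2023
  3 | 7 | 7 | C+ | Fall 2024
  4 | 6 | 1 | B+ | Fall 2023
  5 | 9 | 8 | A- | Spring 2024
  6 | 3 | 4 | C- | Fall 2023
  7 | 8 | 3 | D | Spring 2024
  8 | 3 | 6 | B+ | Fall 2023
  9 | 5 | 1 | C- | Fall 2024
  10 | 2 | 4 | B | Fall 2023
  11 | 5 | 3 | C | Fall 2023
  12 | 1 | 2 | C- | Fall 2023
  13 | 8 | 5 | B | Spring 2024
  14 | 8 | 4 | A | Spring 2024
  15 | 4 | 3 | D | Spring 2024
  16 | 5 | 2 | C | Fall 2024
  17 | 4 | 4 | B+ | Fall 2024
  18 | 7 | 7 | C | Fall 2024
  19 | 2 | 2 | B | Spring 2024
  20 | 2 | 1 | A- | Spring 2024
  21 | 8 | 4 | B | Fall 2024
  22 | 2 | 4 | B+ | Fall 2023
SELECT c.id, p.name AS student, c.semester FROM enrollments c JOIN students p ON c.student_id = p.id

Execution result:
id | student | semester
1 | Alice Martinez | Spring 2024
2 | Eve Williams | Fall 2023
3 | Carol Brown | Fall 2024
4 | Bob Martinez | Fall 2023
5 | Sam Wilson | Spring 2024
6 | Alice Martinez | Fall 2023
7 | Quinn Brown | Spring 2024
8 | Alice Martinez | Fall 2023
9 | Jack Wilson | Fall 2024
10 | Eve Williams | Fall 2023
11 | Jack Wilson | Fall 2023
12 | Kate Johnson | Fall 2023
13 | Quinn Brown | Spring 2024
14 | Quinn Brown | Spring 2024
15 | Grace Williams | Spring 2024
16 | Jack Wilson | Fall 2024
17 | Grace Williams | Fall 2024
18 | Carol Brown | Fall 2024
19 | Eve Williams | Spring 2024
20 | Eve Williams | Spring 2024
21 | Quinn Brown | Fall 2024
22 | Eve Williams | Fall 2023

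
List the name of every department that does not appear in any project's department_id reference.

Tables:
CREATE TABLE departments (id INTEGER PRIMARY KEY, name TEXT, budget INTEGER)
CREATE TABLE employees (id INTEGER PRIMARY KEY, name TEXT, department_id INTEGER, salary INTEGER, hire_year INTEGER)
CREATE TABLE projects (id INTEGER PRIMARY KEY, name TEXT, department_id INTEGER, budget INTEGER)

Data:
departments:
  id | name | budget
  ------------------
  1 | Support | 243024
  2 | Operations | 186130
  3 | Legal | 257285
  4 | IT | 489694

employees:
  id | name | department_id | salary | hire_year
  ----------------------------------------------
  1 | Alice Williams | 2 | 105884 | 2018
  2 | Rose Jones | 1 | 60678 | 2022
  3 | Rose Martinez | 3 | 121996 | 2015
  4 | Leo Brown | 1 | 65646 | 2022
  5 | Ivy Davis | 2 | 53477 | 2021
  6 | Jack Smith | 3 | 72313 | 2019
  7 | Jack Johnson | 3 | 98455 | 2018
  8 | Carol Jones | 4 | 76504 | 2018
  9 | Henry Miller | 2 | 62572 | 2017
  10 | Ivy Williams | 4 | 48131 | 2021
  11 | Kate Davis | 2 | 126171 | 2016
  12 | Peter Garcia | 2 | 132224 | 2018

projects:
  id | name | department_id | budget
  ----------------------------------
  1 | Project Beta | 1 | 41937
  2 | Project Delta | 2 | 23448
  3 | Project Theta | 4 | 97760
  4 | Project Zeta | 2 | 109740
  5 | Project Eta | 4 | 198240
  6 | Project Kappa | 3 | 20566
SELECT p.name FROM departments p LEFT JOIN projects c ON c.department_id = p.id WHERE c.id IS NULL

Execution result:
(no rows)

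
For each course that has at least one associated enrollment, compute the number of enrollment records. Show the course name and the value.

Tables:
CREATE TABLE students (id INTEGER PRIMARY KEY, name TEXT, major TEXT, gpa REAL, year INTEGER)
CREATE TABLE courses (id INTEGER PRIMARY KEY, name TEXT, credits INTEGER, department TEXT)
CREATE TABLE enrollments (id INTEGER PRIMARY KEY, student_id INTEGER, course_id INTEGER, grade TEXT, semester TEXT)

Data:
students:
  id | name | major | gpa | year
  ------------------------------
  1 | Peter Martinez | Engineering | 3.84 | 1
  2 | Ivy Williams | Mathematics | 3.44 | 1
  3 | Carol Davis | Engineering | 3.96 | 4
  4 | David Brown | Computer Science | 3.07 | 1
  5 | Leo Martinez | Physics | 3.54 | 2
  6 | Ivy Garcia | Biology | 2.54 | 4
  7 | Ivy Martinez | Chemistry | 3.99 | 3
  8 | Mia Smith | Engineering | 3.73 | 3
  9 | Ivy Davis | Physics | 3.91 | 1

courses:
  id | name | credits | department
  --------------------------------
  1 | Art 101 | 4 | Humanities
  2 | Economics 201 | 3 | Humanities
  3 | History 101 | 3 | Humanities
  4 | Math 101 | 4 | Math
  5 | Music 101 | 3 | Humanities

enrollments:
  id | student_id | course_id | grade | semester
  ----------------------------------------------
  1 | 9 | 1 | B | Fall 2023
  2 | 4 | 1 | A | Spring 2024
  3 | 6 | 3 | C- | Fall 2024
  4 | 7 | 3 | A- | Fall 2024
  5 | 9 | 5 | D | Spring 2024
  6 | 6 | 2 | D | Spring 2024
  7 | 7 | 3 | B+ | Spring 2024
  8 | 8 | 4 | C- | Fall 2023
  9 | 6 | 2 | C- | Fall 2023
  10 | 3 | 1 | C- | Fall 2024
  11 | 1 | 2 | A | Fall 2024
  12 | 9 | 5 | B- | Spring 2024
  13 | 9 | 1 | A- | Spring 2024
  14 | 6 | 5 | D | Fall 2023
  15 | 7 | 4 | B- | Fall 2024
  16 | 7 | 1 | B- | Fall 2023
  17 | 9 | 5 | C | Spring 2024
SELECT p.name, COUNT(*) AS n FROM enrollments c JOIN courses p ON c.course_id = p.id GROUP BY p.id, p.name

Execution result:
name | n
Art 101 | 5
Economics 201 | 3
History 101 | 3
Math 101 | 2
Music 101 | 4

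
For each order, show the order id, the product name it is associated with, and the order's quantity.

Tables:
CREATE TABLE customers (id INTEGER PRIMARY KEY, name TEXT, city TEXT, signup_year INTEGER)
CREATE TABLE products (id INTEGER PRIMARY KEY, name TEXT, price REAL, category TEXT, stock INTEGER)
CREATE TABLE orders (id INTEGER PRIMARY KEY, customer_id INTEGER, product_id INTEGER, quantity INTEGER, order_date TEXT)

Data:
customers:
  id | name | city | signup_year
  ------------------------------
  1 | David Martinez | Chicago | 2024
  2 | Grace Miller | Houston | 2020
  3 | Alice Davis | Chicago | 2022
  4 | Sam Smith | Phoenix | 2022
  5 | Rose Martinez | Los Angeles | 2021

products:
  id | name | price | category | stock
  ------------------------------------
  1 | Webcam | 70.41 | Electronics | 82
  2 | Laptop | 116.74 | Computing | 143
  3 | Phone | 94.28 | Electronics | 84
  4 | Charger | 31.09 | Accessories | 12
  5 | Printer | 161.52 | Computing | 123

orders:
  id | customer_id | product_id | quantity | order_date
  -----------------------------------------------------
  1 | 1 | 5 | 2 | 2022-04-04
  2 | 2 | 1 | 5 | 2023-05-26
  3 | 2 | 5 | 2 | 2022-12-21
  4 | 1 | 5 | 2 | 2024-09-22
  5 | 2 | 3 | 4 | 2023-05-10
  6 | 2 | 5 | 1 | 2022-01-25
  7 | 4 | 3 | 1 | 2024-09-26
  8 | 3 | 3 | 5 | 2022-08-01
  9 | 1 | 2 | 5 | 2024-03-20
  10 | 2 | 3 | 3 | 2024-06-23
SELECT c.id, p.name AS product, c.quantity FROM orders c JOIN products p ON c.product_id = p.id

Execution result:
id | product | quantity
1 | Printer | 2
2 | Webcam | 5
3 | Printer | 2
4 | Printer | 2
5 | Phone | 4
6 | Printer | 1
7 | Phone | 1
8 | Phone | 5
9 | Laptop | 5
10 | Phone | 3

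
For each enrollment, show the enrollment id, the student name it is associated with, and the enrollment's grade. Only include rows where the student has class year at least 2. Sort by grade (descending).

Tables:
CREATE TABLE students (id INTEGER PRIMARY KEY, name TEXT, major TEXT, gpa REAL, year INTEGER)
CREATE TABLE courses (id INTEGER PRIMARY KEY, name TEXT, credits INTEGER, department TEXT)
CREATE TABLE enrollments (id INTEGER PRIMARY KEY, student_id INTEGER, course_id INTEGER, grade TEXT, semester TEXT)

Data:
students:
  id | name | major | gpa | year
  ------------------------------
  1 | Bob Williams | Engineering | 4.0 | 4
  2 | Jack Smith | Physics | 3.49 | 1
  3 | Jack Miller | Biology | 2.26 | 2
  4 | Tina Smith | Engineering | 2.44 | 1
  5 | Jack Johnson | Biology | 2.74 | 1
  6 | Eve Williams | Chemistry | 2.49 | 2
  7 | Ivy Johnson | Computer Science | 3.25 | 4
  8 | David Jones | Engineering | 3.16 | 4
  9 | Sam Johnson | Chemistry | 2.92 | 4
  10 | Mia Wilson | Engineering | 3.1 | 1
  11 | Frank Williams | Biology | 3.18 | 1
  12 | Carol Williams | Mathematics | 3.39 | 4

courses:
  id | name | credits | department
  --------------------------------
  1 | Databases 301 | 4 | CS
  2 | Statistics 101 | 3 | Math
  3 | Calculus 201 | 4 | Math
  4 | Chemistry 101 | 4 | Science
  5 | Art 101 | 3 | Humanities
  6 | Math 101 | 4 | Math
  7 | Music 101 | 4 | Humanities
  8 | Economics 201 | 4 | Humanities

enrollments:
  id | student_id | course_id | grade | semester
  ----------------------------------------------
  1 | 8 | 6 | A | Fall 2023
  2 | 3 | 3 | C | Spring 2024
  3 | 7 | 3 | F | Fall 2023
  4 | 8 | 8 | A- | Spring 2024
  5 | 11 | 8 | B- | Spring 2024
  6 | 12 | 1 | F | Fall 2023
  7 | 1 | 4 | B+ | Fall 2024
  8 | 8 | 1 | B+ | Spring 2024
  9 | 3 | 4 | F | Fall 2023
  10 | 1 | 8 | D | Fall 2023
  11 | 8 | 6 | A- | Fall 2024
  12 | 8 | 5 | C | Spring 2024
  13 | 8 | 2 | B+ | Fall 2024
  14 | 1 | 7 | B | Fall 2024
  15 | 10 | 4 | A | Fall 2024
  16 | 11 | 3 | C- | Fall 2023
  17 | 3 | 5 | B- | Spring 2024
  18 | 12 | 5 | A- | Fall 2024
SELECT c.id, p.name AS student, c.grade FROM enrollments c JOIN students p ON c.student_id = p.id WHERE p.year >= 2 ORDER BY c.grade DESC

Execution result:
id | student | grade
3 | Ivy Johnson | F
6 | Carol Williams | F
9 | Jack Miller | F
10 | Bob Williams | D
2 | Jack Miller | C
12 | David Jones | C
17 | Jack Miller | B-
7 | Bob Williams | B+
8 | David Jones | B+
13 | David Jones | B+
14 | Bob Williams | B
4 | David Jones | A-
11 | David Jones | A-
18 | Carol Williams | A-
1 | David Jones | A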